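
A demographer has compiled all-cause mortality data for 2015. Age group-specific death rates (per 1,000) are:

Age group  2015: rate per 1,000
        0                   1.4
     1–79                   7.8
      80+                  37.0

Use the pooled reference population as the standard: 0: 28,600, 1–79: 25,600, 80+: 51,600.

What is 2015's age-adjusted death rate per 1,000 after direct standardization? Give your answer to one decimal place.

20.3

Standard total = 105,800; weights = 0.2703, 0.2420, 0.4877.
Standardized rate: 0.2703×1.4 + 0.2420×7.8 + 0.4877×37.0 = 20.3112 per 1,000.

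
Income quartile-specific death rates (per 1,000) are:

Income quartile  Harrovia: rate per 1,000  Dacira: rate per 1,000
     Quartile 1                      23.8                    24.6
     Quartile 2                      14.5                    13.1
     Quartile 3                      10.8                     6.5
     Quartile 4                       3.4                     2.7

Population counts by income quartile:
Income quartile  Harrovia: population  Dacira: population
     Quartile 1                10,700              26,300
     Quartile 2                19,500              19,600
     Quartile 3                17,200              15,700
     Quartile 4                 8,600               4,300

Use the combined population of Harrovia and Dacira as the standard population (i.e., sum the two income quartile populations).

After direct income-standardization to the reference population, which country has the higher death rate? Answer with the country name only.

Combined standard total = 121,900; weights = 0.3035, 0.3208, 0.2699, 0.1058.
Harrovia: 0.3035×23.8 + 0.3208×14.5 + 0.2699×10.8 + 0.1058×3.4 = 15.1495 per 1,000.
Dacira: 0.3035×24.6 + 0.3208×13.1 + 0.2699×6.5 + 0.1058×2.7 = 13.7087 per 1,000.
The crude rates (13.44 vs 15.44) would put Dacira higher, but that reflects its income composition; once standardized to a common income structure, Harrovia has the higher underlying rate.

Harrovia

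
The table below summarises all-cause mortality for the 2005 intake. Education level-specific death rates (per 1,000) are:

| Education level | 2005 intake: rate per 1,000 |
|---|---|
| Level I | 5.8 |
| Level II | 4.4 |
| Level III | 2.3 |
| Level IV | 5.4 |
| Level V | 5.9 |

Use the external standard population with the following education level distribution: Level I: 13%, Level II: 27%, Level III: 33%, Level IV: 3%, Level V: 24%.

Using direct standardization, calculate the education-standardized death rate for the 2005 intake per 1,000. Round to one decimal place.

Standard weights: 0.13, 0.27, 0.33, 0.03, 0.24.
Standardized rate: 0.1300×5.8 + 0.2700×4.4 + 0.3300×2.3 + 0.0300×5.4 + 0.2400×5.9 = 4.2790 per 1,000.

4.3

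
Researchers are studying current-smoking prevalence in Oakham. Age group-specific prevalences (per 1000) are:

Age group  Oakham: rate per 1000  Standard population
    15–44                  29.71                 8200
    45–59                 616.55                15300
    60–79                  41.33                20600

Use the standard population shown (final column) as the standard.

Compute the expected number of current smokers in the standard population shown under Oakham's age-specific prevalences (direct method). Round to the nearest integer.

Expected current smokers = Σ (standard pop × age-specific rate ÷ 1000)
= 8200×29.71/1000 + 15300×616.55/1000 + 20600×41.33/1000
= 243.62 + 9433.22 + 851.40 = 10528.24.

10528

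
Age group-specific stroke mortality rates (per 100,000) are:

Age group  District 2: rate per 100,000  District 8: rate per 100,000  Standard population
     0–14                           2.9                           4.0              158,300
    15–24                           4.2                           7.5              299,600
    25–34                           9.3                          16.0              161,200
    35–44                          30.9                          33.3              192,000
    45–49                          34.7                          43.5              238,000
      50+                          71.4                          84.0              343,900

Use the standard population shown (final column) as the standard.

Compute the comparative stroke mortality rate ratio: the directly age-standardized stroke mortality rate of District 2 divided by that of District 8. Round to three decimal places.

0.821

Standard total = 1,393,000; weights = 0.1136, 0.2151, 0.1157, 0.1378, 0.1709, 0.2469.
District 2: 0.1136×2.9 + 0.2151×4.2 + 0.1157×9.3 + 0.1378×30.9 + 0.1709×34.7 + 0.2469×71.4 = 30.1238 per 100,000.
District 8: 0.1136×4.0 + 0.2151×7.5 + 0.1157×16.0 + 0.1378×33.3 + 0.1709×43.5 + 0.2469×84.0 = 36.6788 per 100,000.
Ratio = 30.1238 ÷ 36.6788 = 0.82129.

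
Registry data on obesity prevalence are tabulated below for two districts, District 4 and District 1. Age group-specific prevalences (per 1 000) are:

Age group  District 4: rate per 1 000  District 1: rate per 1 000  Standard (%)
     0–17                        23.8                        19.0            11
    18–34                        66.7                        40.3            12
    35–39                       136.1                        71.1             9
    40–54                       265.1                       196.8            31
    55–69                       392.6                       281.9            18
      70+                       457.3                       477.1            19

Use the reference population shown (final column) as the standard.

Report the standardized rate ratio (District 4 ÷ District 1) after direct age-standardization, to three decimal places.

1.217

Standard weights: 0.11, 0.12, 0.09, 0.31, 0.18, 0.19.
District 4: 0.1100×23.8 + 0.1200×66.7 + 0.0900×136.1 + 0.3100×265.1 + 0.1800×392.6 + 0.1900×457.3 = 262.6070 per 1 000.
District 1: 0.1100×19.0 + 0.1200×40.3 + 0.0900×71.1 + 0.3100×196.8 + 0.1800×281.9 + 0.1900×477.1 = 215.7240 per 1 000.
Ratio = 262.6070 ÷ 215.7240 = 1.21733.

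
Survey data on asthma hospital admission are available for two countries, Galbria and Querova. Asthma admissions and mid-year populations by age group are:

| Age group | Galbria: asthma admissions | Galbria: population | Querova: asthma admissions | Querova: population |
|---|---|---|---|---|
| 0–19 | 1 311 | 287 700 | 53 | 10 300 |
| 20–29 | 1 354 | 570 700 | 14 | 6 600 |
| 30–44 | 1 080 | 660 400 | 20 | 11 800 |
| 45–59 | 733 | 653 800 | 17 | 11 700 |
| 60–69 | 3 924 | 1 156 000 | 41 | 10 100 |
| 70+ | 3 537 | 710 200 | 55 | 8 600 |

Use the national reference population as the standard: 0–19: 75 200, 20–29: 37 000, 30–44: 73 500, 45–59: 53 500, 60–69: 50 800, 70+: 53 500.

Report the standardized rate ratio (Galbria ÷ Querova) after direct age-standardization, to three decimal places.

Age-specific rates per 10 000 for Galbria: 45.57, 23.73, 16.35, 11.21, 33.94, 49.80.
For Querova: 51.46, 21.21, 16.95, 14.53, 40.59, 63.95.
Standard total = 343 500; weights = 0.2189, 0.1077, 0.2140, 0.1557, 0.1479, 0.1557.
Galbria: 0.2189×45.57 + 0.1077×23.73 + 0.2140×16.35 + 0.1557×11.21 + 0.1479×33.94 + 0.1557×49.80 = 30.5538 per 10 000.
Querova: 0.2189×51.46 + 0.1077×21.21 + 0.2140×16.95 + 0.1557×14.53 + 0.1479×40.59 + 0.1557×63.95 = 35.4037 per 10 000.
Ratio = 30.5538 ÷ 35.4037 = 0.86301.

0.863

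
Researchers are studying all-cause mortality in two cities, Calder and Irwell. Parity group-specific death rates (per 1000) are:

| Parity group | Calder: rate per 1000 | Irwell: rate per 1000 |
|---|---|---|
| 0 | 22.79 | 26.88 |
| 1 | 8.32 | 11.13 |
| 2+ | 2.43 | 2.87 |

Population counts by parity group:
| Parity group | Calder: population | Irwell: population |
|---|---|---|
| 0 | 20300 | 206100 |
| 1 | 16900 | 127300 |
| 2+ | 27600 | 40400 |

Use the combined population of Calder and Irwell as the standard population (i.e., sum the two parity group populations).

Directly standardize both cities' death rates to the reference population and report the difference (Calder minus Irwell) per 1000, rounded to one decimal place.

Combined standard total = 438600; weights = 0.5162, 0.3288, 0.1550.
Calder: 0.5162×22.79 + 0.3288×8.32 + 0.1550×2.43 = 14.8761 per 1000.
Irwell: 0.5162×26.88 + 0.3288×11.13 + 0.1550×2.87 = 17.9793 per 1000.
Difference = 14.8761 − 17.9793 = -3.1033.

-3.1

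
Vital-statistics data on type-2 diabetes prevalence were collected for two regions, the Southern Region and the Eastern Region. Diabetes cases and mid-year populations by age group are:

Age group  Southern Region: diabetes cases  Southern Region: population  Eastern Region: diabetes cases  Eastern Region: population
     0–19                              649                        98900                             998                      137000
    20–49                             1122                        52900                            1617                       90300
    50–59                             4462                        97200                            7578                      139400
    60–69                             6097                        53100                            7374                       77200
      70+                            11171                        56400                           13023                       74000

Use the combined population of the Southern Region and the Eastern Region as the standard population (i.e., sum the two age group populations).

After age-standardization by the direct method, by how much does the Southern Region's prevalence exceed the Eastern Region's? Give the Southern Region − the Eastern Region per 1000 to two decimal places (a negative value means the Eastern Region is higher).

4.22

Age-specific rates per 1000 for the Southern Region: 6.562, 21.210, 45.905, 114.821, 198.067.
For the Eastern Region: 7.285, 17.907, 54.362, 95.518, 175.986.
Combined standard total = 876400; weights = 0.2692, 0.1634, 0.2700, 0.1487, 0.1488.
The Southern Region: 0.2692×6.562 + 0.1634×21.210 + 0.2700×45.905 + 0.1487×114.821 + 0.1488×198.067 = 64.1666 per 1000.
The Eastern Region: 0.2692×7.285 + 0.1634×17.907 + 0.2700×54.362 + 0.1487×95.518 + 0.1488×175.986 = 59.9490 per 1000.
Difference = 64.1666 − 59.9490 = 4.2176.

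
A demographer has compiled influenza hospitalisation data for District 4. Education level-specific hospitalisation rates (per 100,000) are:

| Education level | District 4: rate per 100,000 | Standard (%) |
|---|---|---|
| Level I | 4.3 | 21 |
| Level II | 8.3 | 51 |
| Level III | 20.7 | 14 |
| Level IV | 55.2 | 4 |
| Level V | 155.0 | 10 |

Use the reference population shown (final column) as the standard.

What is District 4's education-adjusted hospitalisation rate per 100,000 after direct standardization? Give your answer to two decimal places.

Standard weights: 0.21, 0.51, 0.14, 0.04, 0.10.
Standardized rate: 0.2100×4.3 + 0.5100×8.3 + 0.1400×20.7 + 0.0400×55.2 + 0.1000×155.0 = 25.7420 per 100,000.

25.74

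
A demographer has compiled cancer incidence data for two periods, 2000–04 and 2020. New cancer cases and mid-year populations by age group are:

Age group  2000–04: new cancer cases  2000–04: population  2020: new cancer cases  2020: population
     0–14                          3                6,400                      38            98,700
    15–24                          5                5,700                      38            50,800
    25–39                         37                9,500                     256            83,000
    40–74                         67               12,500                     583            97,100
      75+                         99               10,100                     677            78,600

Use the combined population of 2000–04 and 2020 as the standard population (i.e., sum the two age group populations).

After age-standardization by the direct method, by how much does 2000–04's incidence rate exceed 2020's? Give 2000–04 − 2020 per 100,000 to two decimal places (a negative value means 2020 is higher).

Age-specific rates per 100,000 for 2000–04: 46.88, 87.72, 389.47, 536.00, 980.20.
For 2020: 38.50, 74.80, 308.43, 600.41, 861.32.
Combined standard total = 452,400; weights = 0.2323, 0.1249, 0.2045, 0.2423, 0.1961.
2000–04: 0.2323×46.88 + 0.1249×87.72 + 0.2045×389.47 + 0.2423×536.00 + 0.1961×980.20 = 423.5150 per 100,000.
2020: 0.2323×38.50 + 0.1249×74.80 + 0.2045×308.43 + 0.2423×600.41 + 0.1961×861.32 = 395.6839 per 100,000.
Difference = 423.5150 − 395.6839 = 27.8311.

27.83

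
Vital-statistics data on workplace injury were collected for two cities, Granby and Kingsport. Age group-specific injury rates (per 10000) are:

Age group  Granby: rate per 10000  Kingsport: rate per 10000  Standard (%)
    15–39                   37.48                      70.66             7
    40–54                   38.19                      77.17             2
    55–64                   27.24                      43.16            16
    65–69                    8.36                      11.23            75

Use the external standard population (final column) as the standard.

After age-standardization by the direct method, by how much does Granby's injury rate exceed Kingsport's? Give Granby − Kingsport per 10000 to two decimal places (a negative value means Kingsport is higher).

Standard weights: 0.07, 0.02, 0.16, 0.75.
Granby: 0.0700×37.48 + 0.0200×38.19 + 0.1600×27.24 + 0.7500×8.36 = 14.0158 per 10000.
Kingsport: 0.0700×70.66 + 0.0200×77.17 + 0.1600×43.16 + 0.7500×11.23 = 21.8177 per 10000.
Difference = 14.0158 − 21.8177 = -7.8019.

-7.80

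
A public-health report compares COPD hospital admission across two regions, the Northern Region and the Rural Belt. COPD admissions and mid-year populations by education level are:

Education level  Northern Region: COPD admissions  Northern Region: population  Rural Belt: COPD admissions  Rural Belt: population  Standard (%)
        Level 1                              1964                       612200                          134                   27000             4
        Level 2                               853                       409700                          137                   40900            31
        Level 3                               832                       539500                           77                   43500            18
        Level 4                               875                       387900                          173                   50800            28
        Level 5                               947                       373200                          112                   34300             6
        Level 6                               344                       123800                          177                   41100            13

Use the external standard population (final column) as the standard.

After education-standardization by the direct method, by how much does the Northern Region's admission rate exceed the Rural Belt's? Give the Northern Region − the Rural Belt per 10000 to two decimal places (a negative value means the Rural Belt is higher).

Education-specific rates per 10000 for the Northern Region: 32.08, 20.82, 15.42, 22.56, 25.38, 27.79.
For the Rural Belt: 49.63, 33.50, 17.70, 34.06, 32.65, 43.07.
Standard weights: 0.04, 0.31, 0.18, 0.28, 0.06, 0.13.
The Northern Region: 0.0400×32.08 + 0.3100×20.82 + 0.1800×15.42 + 0.2800×22.56 + 0.0600×25.38 + 0.1300×27.79 = 21.9642 per 10000.
The Rural Belt: 0.0400×49.63 + 0.3100×33.50 + 0.1800×17.70 + 0.2800×34.06 + 0.0600×32.65 + 0.1300×43.07 = 32.6484 per 10000.
Difference = 21.9642 − 32.6484 = -10.6842.

-10.68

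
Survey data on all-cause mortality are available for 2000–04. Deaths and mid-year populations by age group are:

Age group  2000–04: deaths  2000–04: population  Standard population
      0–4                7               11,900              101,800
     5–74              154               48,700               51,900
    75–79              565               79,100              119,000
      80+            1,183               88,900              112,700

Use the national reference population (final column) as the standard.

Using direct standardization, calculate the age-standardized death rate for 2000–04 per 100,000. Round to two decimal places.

667.80

Age-specific rates per 100,000 for 2000–04: 58.82, 316.22, 714.29, 1330.71.
Standard total = 385,400; weights = 0.2641, 0.1347, 0.3088, 0.2924.
Standardized rate: 0.2641×58.82 + 0.1347×316.22 + 0.3088×714.29 + 0.2924×1330.71 = 667.8023 per 100,000.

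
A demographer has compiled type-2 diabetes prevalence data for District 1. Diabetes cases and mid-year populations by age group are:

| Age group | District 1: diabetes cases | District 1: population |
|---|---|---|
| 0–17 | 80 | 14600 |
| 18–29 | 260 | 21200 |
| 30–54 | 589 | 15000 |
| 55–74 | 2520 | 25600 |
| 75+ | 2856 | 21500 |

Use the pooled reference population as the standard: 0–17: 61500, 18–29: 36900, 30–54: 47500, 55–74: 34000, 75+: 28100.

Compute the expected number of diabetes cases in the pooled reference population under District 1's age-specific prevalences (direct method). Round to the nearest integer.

9734

Age-specific rates per 1000 for District 1: 5.479, 12.264, 39.267, 98.438, 132.837.
Expected diabetes cases = Σ (standard pop × age-specific rate ÷ 1000)
= 61500×5.479/1000 + 36900×12.264/1000 + 47500×39.267/1000 + 34000×98.438/1000 + 28100×132.837/1000
= 336.99 + 452.55 + 1865.17 + 3346.88 + 3732.73 = 9734.30.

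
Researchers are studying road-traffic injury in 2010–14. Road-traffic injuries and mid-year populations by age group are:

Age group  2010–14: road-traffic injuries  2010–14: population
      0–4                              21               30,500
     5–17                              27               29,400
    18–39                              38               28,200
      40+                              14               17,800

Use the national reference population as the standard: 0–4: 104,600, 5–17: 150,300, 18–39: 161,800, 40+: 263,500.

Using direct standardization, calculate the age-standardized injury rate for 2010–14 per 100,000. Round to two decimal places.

93.40

Age-specific rates per 100,000 for 2010–14: 68.85, 91.84, 134.75, 78.65.
Standard total = 680,200; weights = 0.1538, 0.2210, 0.2379, 0.3874.
Standardized rate: 0.1538×68.85 + 0.2210×91.84 + 0.2379×134.75 + 0.3874×78.65 = 93.4028 per 100,000.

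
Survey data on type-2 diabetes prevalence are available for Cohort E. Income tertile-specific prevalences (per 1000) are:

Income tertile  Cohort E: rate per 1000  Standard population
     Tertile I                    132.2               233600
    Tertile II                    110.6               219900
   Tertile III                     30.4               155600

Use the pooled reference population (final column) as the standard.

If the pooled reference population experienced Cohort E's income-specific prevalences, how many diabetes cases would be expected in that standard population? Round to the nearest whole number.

59933

Expected diabetes cases = Σ (standard pop × income-specific rate ÷ 1000)
= 233600×132.2/1000 + 219900×110.6/1000 + 155600×30.4/1000
= 30881.92 + 24320.94 + 4730.24 = 59933.10.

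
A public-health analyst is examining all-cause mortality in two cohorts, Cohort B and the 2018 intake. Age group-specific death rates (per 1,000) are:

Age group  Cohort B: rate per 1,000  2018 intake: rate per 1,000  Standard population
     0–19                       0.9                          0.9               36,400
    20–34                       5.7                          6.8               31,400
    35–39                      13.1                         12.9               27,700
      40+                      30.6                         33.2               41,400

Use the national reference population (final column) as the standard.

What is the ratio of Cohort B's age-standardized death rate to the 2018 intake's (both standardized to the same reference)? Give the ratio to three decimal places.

Standard total = 136,900; weights = 0.2659, 0.2294, 0.2023, 0.3024.
Cohort B: 0.2659×0.9 + 0.2294×5.7 + 0.2023×13.1 + 0.3024×30.6 = 13.4511 per 1,000.
The 2018 intake: 0.2659×0.9 + 0.2294×6.8 + 0.2023×12.9 + 0.3024×33.2 = 14.4492 per 1,000.
Ratio = 13.4511 ÷ 14.4492 = 0.93092.

0.931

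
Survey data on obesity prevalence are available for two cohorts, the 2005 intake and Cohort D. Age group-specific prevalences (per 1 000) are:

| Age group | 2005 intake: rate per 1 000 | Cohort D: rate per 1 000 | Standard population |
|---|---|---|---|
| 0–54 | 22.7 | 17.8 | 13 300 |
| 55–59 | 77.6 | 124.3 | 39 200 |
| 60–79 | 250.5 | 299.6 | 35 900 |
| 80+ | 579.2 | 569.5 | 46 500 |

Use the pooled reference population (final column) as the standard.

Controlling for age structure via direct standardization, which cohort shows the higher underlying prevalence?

Standard total = 134 900; weights = 0.0986, 0.2906, 0.2661, 0.3447.
The 2005 intake: 0.0986×22.7 + 0.2906×77.6 + 0.2661×250.5 + 0.3447×579.2 = 291.1014 per 1 000.
Cohort D: 0.0986×17.8 + 0.2906×124.3 + 0.2661×299.6 + 0.3447×569.5 = 313.9117 per 1 000.

Cohort D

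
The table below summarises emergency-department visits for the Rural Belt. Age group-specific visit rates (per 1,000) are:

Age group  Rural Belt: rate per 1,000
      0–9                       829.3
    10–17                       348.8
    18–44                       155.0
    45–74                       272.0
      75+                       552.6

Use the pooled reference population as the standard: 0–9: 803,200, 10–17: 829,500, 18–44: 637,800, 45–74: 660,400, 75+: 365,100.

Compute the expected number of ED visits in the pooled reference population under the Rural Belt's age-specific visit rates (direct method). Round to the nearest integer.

Expected ED visits = Σ (standard pop × age-specific rate ÷ 1,000)
= 803,200×829.3/1,000 + 829,500×348.8/1,000 + 637,800×155.0/1,000 + 660,400×272.0/1,000 + 365,100×552.6/1,000
= 666093.76 + 289329.60 + 98859.00 + 179628.80 + 201754.26 = 1435665.42.

1435665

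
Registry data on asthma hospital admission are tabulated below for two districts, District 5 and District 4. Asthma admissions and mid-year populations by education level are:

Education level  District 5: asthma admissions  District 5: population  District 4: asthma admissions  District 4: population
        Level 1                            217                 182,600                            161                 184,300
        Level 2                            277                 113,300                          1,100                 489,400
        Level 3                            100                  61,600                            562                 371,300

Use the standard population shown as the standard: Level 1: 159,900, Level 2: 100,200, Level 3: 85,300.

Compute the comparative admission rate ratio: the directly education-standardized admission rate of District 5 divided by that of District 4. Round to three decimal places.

1.161

Education-specific rates per 10,000 for District 5: 11.88, 24.45, 16.23.
For District 4: 8.74, 22.48, 15.14.
Standard total = 345,400; weights = 0.4629, 0.2901, 0.2470.
District 5: 0.4629×11.88 + 0.2901×24.45 + 0.2470×16.23 = 16.6031 per 10,000.
District 4: 0.4629×8.74 + 0.2901×22.48 + 0.2470×15.14 = 14.3025 per 10,000.
Ratio = 16.6031 ÷ 14.3025 = 1.16085.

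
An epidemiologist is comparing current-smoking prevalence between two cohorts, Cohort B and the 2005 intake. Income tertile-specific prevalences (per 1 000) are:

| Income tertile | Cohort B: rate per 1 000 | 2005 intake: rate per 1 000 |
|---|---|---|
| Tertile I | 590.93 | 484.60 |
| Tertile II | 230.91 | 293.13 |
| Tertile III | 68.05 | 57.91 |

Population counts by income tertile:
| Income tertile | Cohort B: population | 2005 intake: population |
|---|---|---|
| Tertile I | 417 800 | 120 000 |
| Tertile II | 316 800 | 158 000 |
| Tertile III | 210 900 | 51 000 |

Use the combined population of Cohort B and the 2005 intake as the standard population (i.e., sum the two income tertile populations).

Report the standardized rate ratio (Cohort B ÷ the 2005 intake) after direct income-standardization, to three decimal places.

1.073

Combined standard total = 1 274 500; weights = 0.4220, 0.3725, 0.2055.
Cohort B: 0.4220×590.93 + 0.3725×230.91 + 0.2055×68.05 = 349.3609 per 1 000.
The 2005 intake: 0.4220×484.60 + 0.3725×293.13 + 0.2055×57.91 = 325.5886 per 1 000.
Ratio = 349.3609 ÷ 325.5886 = 1.07301.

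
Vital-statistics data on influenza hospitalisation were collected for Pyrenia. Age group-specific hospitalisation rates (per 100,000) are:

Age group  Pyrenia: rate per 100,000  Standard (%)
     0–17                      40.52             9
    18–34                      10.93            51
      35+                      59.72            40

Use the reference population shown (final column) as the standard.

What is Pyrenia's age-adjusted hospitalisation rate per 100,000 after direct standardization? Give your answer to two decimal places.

Standard weights: 0.09, 0.51, 0.40.
Standardized rate: 0.0900×40.52 + 0.5100×10.93 + 0.4000×59.72 = 33.1091 per 100,000.

33.11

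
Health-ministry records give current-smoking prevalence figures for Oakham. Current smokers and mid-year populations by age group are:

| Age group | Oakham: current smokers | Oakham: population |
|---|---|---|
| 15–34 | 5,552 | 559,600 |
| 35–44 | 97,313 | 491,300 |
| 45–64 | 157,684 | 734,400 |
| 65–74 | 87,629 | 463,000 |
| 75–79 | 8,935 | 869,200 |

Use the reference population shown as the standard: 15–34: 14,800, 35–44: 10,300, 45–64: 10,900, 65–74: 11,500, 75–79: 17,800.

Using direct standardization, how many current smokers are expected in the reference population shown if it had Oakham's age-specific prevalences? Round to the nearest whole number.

Age-specific rates per 1,000 for Oakham: 9.921, 198.072, 214.711, 189.263, 10.280.
Expected current smokers = Σ (standard pop × age-specific rate ÷ 1,000)
= 14,800×9.921/1,000 + 10,300×198.072/1,000 + 10,900×214.711/1,000 + 11,500×189.263/1,000 + 17,800×10.280/1,000
= 146.84 + 2040.15 + 2340.35 + 2176.53 + 182.98 = 6886.84.

6887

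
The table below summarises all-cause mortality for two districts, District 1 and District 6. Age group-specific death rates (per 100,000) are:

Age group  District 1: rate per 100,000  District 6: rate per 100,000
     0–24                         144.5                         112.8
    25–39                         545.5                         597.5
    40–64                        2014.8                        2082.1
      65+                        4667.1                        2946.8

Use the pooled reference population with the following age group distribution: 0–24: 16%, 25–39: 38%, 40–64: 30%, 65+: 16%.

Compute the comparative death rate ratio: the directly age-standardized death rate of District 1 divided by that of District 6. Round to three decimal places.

Standard weights: 0.16, 0.38, 0.30, 0.16.
District 1: 0.1600×144.5 + 0.3800×545.5 + 0.3000×2014.8 + 0.1600×4667.1 = 1581.5860 per 100,000.
District 6: 0.1600×112.8 + 0.3800×597.5 + 0.3000×2082.1 + 0.1600×2946.8 = 1341.2160 per 100,000.
Ratio = 1581.5860 ÷ 1341.2160 = 1.17922.

1.179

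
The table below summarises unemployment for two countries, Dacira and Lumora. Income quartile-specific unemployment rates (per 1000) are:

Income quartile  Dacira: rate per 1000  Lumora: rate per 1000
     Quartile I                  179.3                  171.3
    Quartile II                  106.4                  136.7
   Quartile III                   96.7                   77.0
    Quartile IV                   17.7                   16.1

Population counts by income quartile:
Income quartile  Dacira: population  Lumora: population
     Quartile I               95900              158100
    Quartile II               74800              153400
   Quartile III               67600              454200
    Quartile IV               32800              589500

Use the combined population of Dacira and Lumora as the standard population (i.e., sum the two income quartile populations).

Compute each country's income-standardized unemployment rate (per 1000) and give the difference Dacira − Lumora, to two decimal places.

Combined standard total = 1626300; weights = 0.1562, 0.1403, 0.3209, 0.3826.
Dacira: 0.1562×179.3 + 0.1403×106.4 + 0.3209×96.7 + 0.3826×17.7 = 80.7326 per 1000.
Lumora: 0.1562×171.3 + 0.1403×136.7 + 0.3209×77.0 + 0.3826×16.1 = 76.8018 per 1000.
Difference = 80.7326 − 76.8018 = 3.9308.

3.93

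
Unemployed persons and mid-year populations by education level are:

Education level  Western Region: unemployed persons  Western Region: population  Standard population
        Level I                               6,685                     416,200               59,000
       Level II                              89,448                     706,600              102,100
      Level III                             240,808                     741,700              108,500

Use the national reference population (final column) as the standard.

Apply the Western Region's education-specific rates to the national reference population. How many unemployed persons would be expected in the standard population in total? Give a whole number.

Education-specific rates per 1,000 for the Western Region: 16.062, 126.589, 324.670.
Expected unemployed persons = Σ (standard pop × education-specific rate ÷ 1,000)
= 59,000×16.062/1,000 + 102,100×126.589/1,000 + 108,500×324.670/1,000
= 947.66 + 12924.77 + 35226.73 = 49099.16.

49099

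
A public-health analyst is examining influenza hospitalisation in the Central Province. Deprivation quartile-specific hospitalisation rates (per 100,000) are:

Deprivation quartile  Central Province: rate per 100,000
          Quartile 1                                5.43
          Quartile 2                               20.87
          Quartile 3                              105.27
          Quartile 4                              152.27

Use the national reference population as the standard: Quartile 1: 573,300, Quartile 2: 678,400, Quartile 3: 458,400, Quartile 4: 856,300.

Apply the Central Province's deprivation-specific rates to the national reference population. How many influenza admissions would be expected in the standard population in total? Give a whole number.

Expected influenza admissions = Σ (standard pop × deprivation-specific rate ÷ 100,000)
= 573,300×5.43/100,000 + 678,400×20.87/100,000 + 458,400×105.27/100,000 + 856,300×152.27/100,000
= 31.13 + 141.58 + 482.56 + 1303.89 = 1959.16.

1959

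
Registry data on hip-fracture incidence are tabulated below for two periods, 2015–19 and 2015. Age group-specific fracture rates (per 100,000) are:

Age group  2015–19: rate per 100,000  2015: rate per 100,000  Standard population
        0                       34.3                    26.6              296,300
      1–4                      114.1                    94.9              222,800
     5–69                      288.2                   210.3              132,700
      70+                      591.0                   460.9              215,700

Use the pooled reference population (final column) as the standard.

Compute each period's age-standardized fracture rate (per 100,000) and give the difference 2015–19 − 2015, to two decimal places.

Standard total = 867,500; weights = 0.3416, 0.2568, 0.1530, 0.2486.
2015–19: 0.3416×34.3 + 0.2568×114.1 + 0.1530×288.2 + 0.2486×591.0 = 232.0547 per 100,000.
2015: 0.3416×26.6 + 0.2568×94.9 + 0.1530×210.3 + 0.2486×460.9 = 180.2285 per 100,000.
Difference = 232.0547 − 180.2285 = 51.8261.

51.83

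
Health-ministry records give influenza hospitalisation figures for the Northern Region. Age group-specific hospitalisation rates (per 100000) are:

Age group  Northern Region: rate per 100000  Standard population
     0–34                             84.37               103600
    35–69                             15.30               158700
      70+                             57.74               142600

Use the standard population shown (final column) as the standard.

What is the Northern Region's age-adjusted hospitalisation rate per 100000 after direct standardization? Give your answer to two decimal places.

47.92

Standard total = 404900; weights = 0.2559, 0.3919, 0.3522.
Standardized rate: 0.2559×84.37 + 0.3919×15.30 + 0.3522×57.74 = 47.9194 per 100000.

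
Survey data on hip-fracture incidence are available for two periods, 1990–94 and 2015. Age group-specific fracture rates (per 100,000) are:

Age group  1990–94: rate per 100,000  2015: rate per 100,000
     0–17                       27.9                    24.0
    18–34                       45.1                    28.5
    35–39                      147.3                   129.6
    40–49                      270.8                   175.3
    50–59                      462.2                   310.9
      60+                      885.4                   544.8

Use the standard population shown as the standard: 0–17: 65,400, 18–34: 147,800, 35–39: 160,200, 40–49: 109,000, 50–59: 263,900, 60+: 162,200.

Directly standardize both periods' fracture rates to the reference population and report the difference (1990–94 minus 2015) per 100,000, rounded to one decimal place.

Standard total = 908,500; weights = 0.0720, 0.1627, 0.1763, 0.1200, 0.2905, 0.1785.
1990–94: 0.0720×27.9 + 0.1627×45.1 + 0.1763×147.3 + 0.1200×270.8 + 0.2905×462.2 + 0.1785×885.4 = 360.1448 per 100,000.
2015: 0.0720×24.0 + 0.1627×28.5 + 0.1763×129.6 + 0.1200×175.3 + 0.2905×310.9 + 0.1785×544.8 = 237.8256 per 100,000.
Difference = 360.1448 − 237.8256 = 122.3192.

122.3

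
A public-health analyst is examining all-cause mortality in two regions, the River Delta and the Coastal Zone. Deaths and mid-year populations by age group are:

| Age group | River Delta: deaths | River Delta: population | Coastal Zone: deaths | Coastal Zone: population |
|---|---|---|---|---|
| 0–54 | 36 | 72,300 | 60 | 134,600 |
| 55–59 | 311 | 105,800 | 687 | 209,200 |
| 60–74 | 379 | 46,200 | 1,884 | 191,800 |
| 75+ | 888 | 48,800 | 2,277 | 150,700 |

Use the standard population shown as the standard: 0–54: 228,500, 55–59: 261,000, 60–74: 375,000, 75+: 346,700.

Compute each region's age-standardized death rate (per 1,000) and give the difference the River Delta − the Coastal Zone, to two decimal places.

0.32

Age-specific rates per 1,000 for the River Delta: 0.498, 2.940, 8.203, 18.197.
For the Coastal Zone: 0.446, 3.284, 9.823, 15.109.
Standard total = 1,211,200; weights = 0.1887, 0.2155, 0.3096, 0.2862.
The River Delta: 0.1887×0.498 + 0.2155×2.940 + 0.3096×8.203 + 0.2862×18.197 = 8.4760 per 1,000.
The Coastal Zone: 0.1887×0.446 + 0.2155×3.284 + 0.3096×9.823 + 0.2862×15.109 = 8.1580 per 1,000.
Difference = 8.4760 − 8.1580 = 0.3180.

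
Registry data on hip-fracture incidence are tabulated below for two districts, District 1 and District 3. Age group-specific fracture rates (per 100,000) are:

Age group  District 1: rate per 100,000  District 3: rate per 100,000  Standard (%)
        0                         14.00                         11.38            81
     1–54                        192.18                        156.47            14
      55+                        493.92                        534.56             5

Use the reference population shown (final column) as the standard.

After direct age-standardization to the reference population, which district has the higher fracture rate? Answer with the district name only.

Standard weights: 0.81, 0.14, 0.05.
District 1: 0.8100×14.00 + 0.1400×192.18 + 0.0500×493.92 = 62.9412 per 100,000.
District 3: 0.8100×11.38 + 0.1400×156.47 + 0.0500×534.56 = 57.8516 per 100,000.

District 1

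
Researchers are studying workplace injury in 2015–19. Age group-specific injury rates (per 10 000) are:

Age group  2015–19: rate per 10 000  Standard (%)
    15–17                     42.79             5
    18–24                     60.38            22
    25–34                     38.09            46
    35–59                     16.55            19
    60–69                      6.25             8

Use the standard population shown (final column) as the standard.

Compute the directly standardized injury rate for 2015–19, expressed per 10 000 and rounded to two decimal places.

36.59

Standard weights: 0.05, 0.22, 0.46, 0.19, 0.08.
Standardized rate: 0.0500×42.79 + 0.2200×60.38 + 0.4600×38.09 + 0.1900×16.55 + 0.0800×6.25 = 36.5890 per 10 000.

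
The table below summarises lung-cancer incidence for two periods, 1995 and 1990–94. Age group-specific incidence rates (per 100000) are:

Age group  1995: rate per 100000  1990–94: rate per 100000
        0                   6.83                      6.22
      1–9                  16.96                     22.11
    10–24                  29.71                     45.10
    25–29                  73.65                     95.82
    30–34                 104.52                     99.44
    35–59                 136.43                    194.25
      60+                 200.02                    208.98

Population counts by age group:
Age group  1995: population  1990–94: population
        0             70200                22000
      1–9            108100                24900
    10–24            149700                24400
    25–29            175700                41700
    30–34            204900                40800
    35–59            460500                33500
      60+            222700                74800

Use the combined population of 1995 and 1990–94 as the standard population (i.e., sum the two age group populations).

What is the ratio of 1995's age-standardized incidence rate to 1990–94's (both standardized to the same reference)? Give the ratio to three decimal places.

0.823

Combined standard total = 1653900; weights = 0.0557, 0.0804, 0.1053, 0.1314, 0.1486, 0.2987, 0.1799.
1995: 0.0557×6.83 + 0.0804×16.96 + 0.1053×29.71 + 0.1314×73.65 + 0.1486×104.52 + 0.2987×136.43 + 0.1799×200.02 = 106.8096 per 100000.
1990–94: 0.0557×6.22 + 0.0804×22.11 + 0.1053×45.10 + 0.1314×95.82 + 0.1486×99.44 + 0.2987×194.25 + 0.1799×208.98 = 129.8511 per 100000.
Ratio = 106.8096 ÷ 129.8511 = 0.82255.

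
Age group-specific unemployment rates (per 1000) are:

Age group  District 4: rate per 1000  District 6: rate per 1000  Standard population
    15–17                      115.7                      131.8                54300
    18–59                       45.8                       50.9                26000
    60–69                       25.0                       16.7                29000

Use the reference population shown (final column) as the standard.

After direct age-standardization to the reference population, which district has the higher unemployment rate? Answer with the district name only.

Standard total = 109300; weights = 0.4968, 0.2379, 0.2653.
District 4: 0.4968×115.7 + 0.2379×45.8 + 0.2653×25.0 = 75.0074 per 1000.
District 6: 0.4968×131.8 + 0.2379×50.9 + 0.2653×16.7 = 82.0168 per 1000.

District 6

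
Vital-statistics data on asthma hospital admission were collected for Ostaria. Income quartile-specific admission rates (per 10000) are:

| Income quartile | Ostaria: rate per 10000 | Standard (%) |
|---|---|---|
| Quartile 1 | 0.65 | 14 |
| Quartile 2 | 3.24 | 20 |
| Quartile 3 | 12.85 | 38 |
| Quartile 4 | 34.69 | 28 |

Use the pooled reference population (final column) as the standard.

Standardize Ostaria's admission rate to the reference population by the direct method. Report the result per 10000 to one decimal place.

Standard weights: 0.14, 0.20, 0.38, 0.28.
Standardized rate: 0.1400×0.65 + 0.2000×3.24 + 0.3800×12.85 + 0.2800×34.69 = 15.3352 per 10000.

15.3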